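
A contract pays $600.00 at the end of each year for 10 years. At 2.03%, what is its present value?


Formula: PV = PMT * (1 - (1+r)^(-n)) / r
Discount factor: (1 + 0.0203)^(-10) = 0.817939
Bracket: 1 - 0.817939 = 0.182061
PV = $600.00 * 0.182061 / 0.0203 = $5,381.10

$5,381.10


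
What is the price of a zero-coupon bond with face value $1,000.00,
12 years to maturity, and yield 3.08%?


Formula: Price = FV / (1 + r)^n
Substituting: Price = $1,000.00 / (1 + 0.0308)^12
Discount factor: (1.0308)^12 = 1.439106
Price = $1,000.00 / 1.439106 = $694.88

$694.88


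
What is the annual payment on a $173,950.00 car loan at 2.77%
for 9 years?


Formula: PMT = PV * r / (1 - (1+r)^(-n))
Denominator: 1 - (1 + 0.0277)^(-9) = 0.218007
Numerator: $173,950.00 * 0.0277 = 4818.415
PMT = 4818.415 / 0.218007 = $22,102.10

$22,102.10


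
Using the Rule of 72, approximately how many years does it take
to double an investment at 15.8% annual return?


Formula: Years ≈ 72 / r
Substituting: Years ≈ 72 / 15.8
Years ≈ 4.6

4.6 years


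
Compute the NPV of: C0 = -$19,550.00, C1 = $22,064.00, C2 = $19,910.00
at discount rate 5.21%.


Formula: NPV = C0 + C1/(1+r) + C2/(1+r)^2
Discount C1: $22,064.00 / (1 + 0.0521) = $20,971.39
Discount C2: $19,910.00 / (1 + 0.0521)^2 = $17,986.94
NPV = -$19,550.00 + $20,971.39 + $17,986.94 = $19,408.33

$19,408.33


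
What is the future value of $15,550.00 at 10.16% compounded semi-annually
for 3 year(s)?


Formula: FV = P * (1 + r/m)^(m*t)
Period rate: r/m = 0.1016 / 2 = 0.0508
Total periods: m*t = 2 * 3 = 6
Growth factor: (1 + 0.0508)^6 = 1.346233
FV = $15,550.00 * 1.346233 = $20,933.93

$20,933.93


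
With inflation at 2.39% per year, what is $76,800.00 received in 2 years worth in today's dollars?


Formula: Real value = nominal / (1 + inflation)^years
Price level: (1 + 0.0239)^2 = 1.048371
Real value = $76,800.00 / 1.048371 = $73,256.49

$73,256.49


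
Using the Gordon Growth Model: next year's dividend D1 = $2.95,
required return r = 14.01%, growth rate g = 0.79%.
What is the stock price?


Formula: P = D1 / (r - g)
Spread: r - g = 0.1401 - 0.0079 = 0.1322
Substituting: P = $2.95 / 0.1322
P = $22.31

$22.31


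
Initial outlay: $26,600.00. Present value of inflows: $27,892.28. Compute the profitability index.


Formula: PI = PV(cash flows) / initial investment
Substituting: PI = $27,892.28 / $26,600.00
PI = 1.0486

1.0486


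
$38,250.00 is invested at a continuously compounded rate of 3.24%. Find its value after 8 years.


Formula: FV = P * e^(r*t)
Exponent: r*t = 0.0324 * 8 = 0.2592
e^(0.2592) = 1.295893
FV = $38,250.00 * 1.295893 = $49,567.91

$49,567.91


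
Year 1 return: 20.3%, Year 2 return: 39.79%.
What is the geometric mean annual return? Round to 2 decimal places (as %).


Formula: Geometric mean = ((1+r1)*(1+r2))^(1/2) - 1
Product: (1 + 0.203) * (1 + 0.3979) = 1.203 * 1.3979 = 1.681674
Square root: 1.681674^0.5 = 1.296794
Geometric mean = 1.296794 - 1 = 0.296794
As percentage: 29.68%

29.68%


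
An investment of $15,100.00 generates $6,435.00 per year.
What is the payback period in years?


Formula: Payback = investment / annual cash flow
Substituting: Payback = $15,100.00 / $6,435.00
Payback = 2.3465 years

2.3465 years


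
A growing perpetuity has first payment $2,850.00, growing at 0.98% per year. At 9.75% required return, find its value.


Formula: PV = C / (r - g)
Spread: r - g = 0.0975 - 0.0098 = 0.0877
Substituting: PV = $2,850.00 / 0.0877
PV = $32,497.15

$32,497.15


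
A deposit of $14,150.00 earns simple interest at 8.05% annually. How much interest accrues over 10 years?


Formula: I = P * r * t
Substituting: I = $14,150.00 * 0.0805 * 10
Step: I = $14,150.00 * 0.805
I = $11,390.75

$11,390.75


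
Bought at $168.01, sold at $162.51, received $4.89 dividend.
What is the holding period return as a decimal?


Formula: HPR = (P1 - P0 + D) / P0
Gain: $162.51 - $168.01 + $4.89 = -$0.61
HPR = -$0.61 / $168.01 = -0.0036

-0.0036


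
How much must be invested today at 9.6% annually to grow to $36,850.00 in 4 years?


Formula: PV = FV / (1 + r)^n
Substituting: PV = $36,850.00 / (1 + 0.096)^4
Discount factor: (1.096)^4 = 1.44292
PV = $36,850.00 / 1.44292 = $25,538.49

$25,538.49


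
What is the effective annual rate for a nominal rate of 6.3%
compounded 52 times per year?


Formula: EAR = (1 + r/m)^m - 1
Period rate: r/m = 0.063 / 52 = 0.001212
Compounding: (1 + 0.001212)^52 = 1.064986
EAR = 1.064986 - 1 = 0.064986

0.064986


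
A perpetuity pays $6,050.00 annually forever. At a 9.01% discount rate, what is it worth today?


Formula: PV = C / r
Substituting: PV = $6,050.00 / 0.0901
PV = $67,147.61

$67,147.61


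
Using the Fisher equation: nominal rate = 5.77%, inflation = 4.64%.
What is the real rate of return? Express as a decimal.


Formula: (1 + r_real) = (1 + r_nom) / (1 + inflation)
Substituting: (1 + r_real) = 1.0577 / 1.0464
(1 + r_real) = 1.010799
r_real = 1.010799 - 1 = 0.010799

0.010799


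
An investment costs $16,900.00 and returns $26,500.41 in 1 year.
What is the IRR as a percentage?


Formula: IRR = C1/C0 - 1
Substituting: IRR = $26,500.41 / $16,900.00 - 1
Ratio: 1.568072 - 1 = 0.568072
IRR = 56.8072%

56.8072%


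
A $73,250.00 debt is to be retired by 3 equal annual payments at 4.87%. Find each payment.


Formula: PMT = PV * r / (1 - (1+r)^(-n))
Denominator: 1 - (1 + 0.0487)^(-3) = 0.132946
Numerator: $73,250.00 * 0.0487 = 3567.275
PMT = 3567.275 / 0.132946 = $26,832.53

$26,832.53


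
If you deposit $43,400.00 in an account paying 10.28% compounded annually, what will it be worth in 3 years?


Formula: FV = P * (1 + r)^n
Substituting: FV = $43,400.00 * (1 + 0.1028)^3
Growth factor: (1.1028)^3 = 1.34119
FV = $43,400.00 * 1.34119 = $58,207.64

$58,207.64


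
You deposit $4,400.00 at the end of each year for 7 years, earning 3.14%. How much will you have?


Formula: FV = PMT * ((1+r)^n - 1) / r
Growth factor: (1 + 0.0314)^7 = 1.241623
Numerator: 1.241623 - 1 = 0.241623
FV = $4,400.00 * 0.241623 / 0.0314 = $33,858.06

$33,858.06


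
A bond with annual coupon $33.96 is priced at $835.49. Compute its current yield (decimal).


Formula: Current yield = annual coupon / price
Substituting: CY = $33.96 / $835.49
CY = 0.040647

0.040647


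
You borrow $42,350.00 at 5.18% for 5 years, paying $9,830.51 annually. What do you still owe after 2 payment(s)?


Formula: Balance = PV*(1+r)^k - PMT*((1+r)^k - 1)/r
Growth: (1 + 0.0518)^2 = 1.106283
Accumulated factor: ((1+r)^k - 1)/r = 2.0518
Balance = $42,350.00 * 1.106283 - $9,830.51 * 2.0518
Balance = $26,680.85

$26,680.85


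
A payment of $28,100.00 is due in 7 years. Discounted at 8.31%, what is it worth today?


Formula: PV = FV / (1 + r)^n
Substituting: PV = $28,100.00 / (1 + 0.0831)^7
Discount factor: (1.0831)^7 = 1.748557
PV = $28,100.00 / 1.748557 = $16,070.39

$16,070.39


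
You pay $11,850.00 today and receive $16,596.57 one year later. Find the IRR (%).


Formula: IRR = C1/C0 - 1
Substituting: IRR = $16,596.57 / $11,850.00 - 1
Ratio: 1.400554 - 1 = 0.400554
IRR = 40.0554%

40.0554%


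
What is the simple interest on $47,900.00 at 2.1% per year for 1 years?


Formula: I = P * r * t
Substituting: I = $47,900.00 * 0.021 * 1
Step: I = $47,900.00 * 0.021
I = $1,005.90

$1,005.90


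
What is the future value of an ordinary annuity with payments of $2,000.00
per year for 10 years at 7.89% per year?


Formula: FV = PMT * ((1+r)^n - 1) / r
Growth factor: (1 + 0.0789)^10 = 2.137036
Numerator: 2.137036 - 1 = 1.137036
FV = $2,000.00 * 1.137036 / 0.0789 = $28,822.22

$28,822.22


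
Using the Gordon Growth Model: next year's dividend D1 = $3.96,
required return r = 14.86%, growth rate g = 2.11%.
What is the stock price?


Formula: P = D1 / (r - g)
Spread: r - g = 0.1486 - 0.0211 = 0.1275
Substituting: P = $3.96 / 0.1275
P = $31.06

$31.06


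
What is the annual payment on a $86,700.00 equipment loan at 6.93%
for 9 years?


Formula: PMT = PV * r / (1 - (1+r)^(-n))
Denominator: 1 - (1 + 0.0693)^(-9) = 0.452853
Numerator: $86,700.00 * 0.0693 = 6008.31
PMT = 6008.31 / 0.452853 = $13,267.68

$13,267.68


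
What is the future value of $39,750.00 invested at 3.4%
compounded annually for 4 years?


Formula: FV = P * (1 + r)^n
Substituting: FV = $39,750.00 * (1 + 0.034)^4
Growth factor: (1.034)^4 = 1.143095
FV = $39,750.00 * 1.143095 = $45,438.01

$45,438.01


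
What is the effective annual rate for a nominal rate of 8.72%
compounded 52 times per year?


Formula: EAR = (1 + r/m)^m - 1
Period rate: r/m = 0.0872 / 52 = 0.001677
Compounding: (1 + 0.001677)^52 = 1.091035
EAR = 1.091035 - 1 = 0.091035

0.091035


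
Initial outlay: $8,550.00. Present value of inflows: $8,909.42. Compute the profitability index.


Formula: PI = PV(cash flows) / initial investment
Substituting: PI = $8,909.42 / $8,550.00
PI = 1.042

1.042


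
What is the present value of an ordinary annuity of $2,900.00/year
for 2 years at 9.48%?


Formula: PV = PMT * (1 - (1+r)^(-n)) / r
Discount factor: (1 + 0.0948)^(-2) = 0.834316
Bracket: 1 - 0.834316 = 0.165684
PV = $2,900.00 * 0.165684 / 0.0948 = $5,068.40

$5,068.40


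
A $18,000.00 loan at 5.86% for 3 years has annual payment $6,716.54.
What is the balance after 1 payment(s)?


Formula: Balance = PV*(1+r)^k - PMT*((1+r)^k - 1)/r
Growth: (1 + 0.0586)^1 = 1.0586
Accumulated factor: ((1+r)^k - 1)/r = 1.0
Balance = $18,000.00 * 1.0586 - $6,716.54 * 1.0
Balance = $12,338.26

$12,338.26


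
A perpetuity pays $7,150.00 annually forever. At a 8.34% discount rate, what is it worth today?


Formula: PV = C / r
Substituting: PV = $7,150.00 / 0.0834
PV = $85,731.41

$85,731.41


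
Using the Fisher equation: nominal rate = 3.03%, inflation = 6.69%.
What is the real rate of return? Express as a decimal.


Formula: (1 + r_real) = (1 + r_nom) / (1 + inflation)
Substituting: (1 + r_real) = 1.0303 / 1.0669
(1 + r_real) = 0.965695
r_real = 0.965695 - 1 = -0.034305

-0.034305


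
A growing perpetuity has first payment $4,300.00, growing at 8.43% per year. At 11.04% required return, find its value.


Formula: PV = C / (r - g)
Spread: r - g = 0.1104 - 0.0843 = 0.0261
Substituting: PV = $4,300.00 / 0.0261
PV = $164,750.96

$164,750.96


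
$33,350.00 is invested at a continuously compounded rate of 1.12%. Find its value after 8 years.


Formula: FV = P * e^(r*t)
Exponent: r*t = 0.0112 * 8 = 0.0896
e^(0.0896) = 1.093737
FV = $33,350.00 * 1.093737 = $36,476.12

$36,476.12


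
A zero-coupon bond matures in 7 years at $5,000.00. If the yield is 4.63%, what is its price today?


Formula: Price = FV / (1 + r)^n
Substituting: Price = $5,000.00 / (1 + 0.0463)^7
Discount factor: (1.0463)^7 = 1.372757
Price = $5,000.00 / 1.372757 = $3,642.31

$3,642.31


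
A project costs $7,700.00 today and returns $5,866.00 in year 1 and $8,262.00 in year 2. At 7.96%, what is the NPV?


Formula: NPV = C0 + C1/(1+r) + C2/(1+r)^2
Discount C1: $5,866.00 / (1 + 0.0796) = $5,433.49
Discount C2: $8,262.00 / (1 + 0.0796)^2 = $7,088.58
NPV = -$7,700.00 + $5,433.49 + $7,088.58 = $4,822.08

$4,822.08


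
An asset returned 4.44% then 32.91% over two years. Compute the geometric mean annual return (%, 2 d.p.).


Formula: Geometric mean = ((1+r1)*(1+r2))^(1/2) - 1
Product: (1 + 0.0444) * (1 + 0.3291) = 1.0444 * 1.3291 = 1.388112
Square root: 1.388112^0.5 = 1.178182
Geometric mean = 1.178182 - 1 = 0.178182
As percentage: 17.82%

17.82%


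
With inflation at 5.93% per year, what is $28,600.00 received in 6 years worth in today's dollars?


Formula: Real value = nominal / (1 + inflation)^years
Price level: (1 + 0.0593)^6 = 1.412908
Real value = $28,600.00 / 1.412908 = $20,241.94

$20,241.94


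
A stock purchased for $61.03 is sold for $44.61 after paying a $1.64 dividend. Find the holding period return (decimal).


Formula: HPR = (P1 - P0 + D) / P0
Gain: $44.61 - $61.03 + $1.64 = -$14.78
HPR = -$14.78 / $61.03 = -0.2422

-0.2422


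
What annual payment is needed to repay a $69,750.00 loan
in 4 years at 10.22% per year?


Formula: PMT = PV * r / (1 - (1+r)^(-n))
Denominator: 1 - (1 + 0.1022)^(-4) = 0.322423
Numerator: $69,750.00 * 0.1022 = 7128.45
PMT = 7128.45 / 0.322423 = $22,108.97

$22,108.97


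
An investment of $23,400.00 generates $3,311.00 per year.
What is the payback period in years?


Formula: Payback = investment / annual cash flow
Substituting: Payback = $23,400.00 / $3,311.00
Payback = 7.0674 years

7.0674 years


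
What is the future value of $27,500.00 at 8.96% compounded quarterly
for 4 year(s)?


Formula: FV = P * (1 + r/m)^(m*t)
Period rate: r/m = 0.0896 / 4 = 0.0224
Total periods: m*t = 4 * 4 = 16
Growth factor: (1 + 0.0224)^16 = 1.425389
FV = $27,500.00 * 1.425389 = $39,198.20

$39,198.20


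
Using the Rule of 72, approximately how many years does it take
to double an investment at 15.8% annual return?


Formula: Years ≈ 72 / r
Substituting: Years ≈ 72 / 15.8
Years ≈ 4.6

4.6 years


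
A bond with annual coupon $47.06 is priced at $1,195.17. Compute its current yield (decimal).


Formula: Current yield = annual coupon / price
Substituting: CY = $47.06 / $1,195.17
CY = 0.039375

0.039375


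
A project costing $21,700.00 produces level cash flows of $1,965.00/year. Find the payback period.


Formula: Payback = investment / annual cash flow
Substituting: Payback = $21,700.00 / $1,965.00
Payback = 11.0433 years

11.0433 years


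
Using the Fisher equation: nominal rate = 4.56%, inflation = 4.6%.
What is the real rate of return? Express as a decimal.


Formula: (1 + r_real) = (1 + r_nom) / (1 + inflation)
Substituting: (1 + r_real) = 1.0456 / 1.046
(1 + r_real) = 0.999618
r_real = 0.999618 - 1 = -0.000382

-0.000382


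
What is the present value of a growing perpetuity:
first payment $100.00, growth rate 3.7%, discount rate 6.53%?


Formula: PV = C / (r - g)
Spread: r - g = 0.0653 - 0.037 = 0.0283
Substituting: PV = $100.00 / 0.0283
PV = $3,533.57

$3,533.57


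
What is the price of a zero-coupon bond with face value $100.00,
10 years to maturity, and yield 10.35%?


Formula: Price = FV / (1 + r)^n
Substituting: Price = $100.00 / (1 + 0.1035)^10
Discount factor: (1.1035)^10 = 2.677462
Price = $100.00 / 2.677462 = $37.35

$37.35


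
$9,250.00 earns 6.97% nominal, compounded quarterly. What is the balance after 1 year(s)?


Formula: FV = P * (1 + r/m)^(m*t)
Period rate: r/m = 0.0697 / 4 = 0.017425
Total periods: m*t = 4 * 1 = 4
Growth factor: (1 + 0.017425)^4 = 1.071543
FV = $9,250.00 * 1.071543 = $9,911.77

$9,911.77


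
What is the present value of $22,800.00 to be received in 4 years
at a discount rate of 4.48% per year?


Formula: PV = FV / (1 + r)^n
Substituting: PV = $22,800.00 / (1 + 0.0448)^4
Discount factor: (1.0448)^4 = 1.191606
PV = $22,800.00 / 1.191606 = $19,133.84

$19,133.84


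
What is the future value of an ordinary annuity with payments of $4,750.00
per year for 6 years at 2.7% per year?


Formula: FV = PMT * ((1+r)^n - 1) / r
Growth factor: (1 + 0.027)^6 = 1.173337
Numerator: 1.173337 - 1 = 0.173337
FV = $4,750.00 * 0.173337 / 0.027 = $30,494.42

$30,494.42


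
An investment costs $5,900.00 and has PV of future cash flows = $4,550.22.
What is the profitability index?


Formula: PI = PV(cash flows) / initial investment
Substituting: PI = $4,550.22 / $5,900.00
PI = 0.7712

0.7712


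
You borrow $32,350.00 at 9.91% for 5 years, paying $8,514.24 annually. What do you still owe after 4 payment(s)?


Formula: Balance = PV*(1+r)^k - PMT*((1+r)^k - 1)/r
Growth: (1 + 0.0991)^4 = 1.459314
Accumulated factor: ((1+r)^k - 1)/r = 4.634856
Balance = $32,350.00 * 1.459314 - $8,514.24 * 4.634856
Balance = $7,746.54

$7,746.54


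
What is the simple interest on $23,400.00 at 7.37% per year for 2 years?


Formula: I = P * r * t
Substituting: I = $23,400.00 * 0.0737 * 2
Step: I = $23,400.00 * 0.1474
I = $3,449.16

$3,449.16


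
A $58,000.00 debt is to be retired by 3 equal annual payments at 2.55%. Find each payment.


Formula: PMT = PV * r / (1 - (1+r)^(-n))
Denominator: 1 - (1 + 0.0255)^(-3) = 0.072758
Numerator: $58,000.00 * 0.0255 = 1479.0
PMT = 1479.0 / 0.072758 = $20,327.61

$20,327.61


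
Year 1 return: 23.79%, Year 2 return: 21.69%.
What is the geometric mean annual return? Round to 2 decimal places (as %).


Formula: Geometric mean = ((1+r1)*(1+r2))^(1/2) - 1
Product: (1 + 0.2379) * (1 + 0.2169) = 1.2379 * 1.2169 = 1.506401
Square root: 1.506401^0.5 = 1.227355
Geometric mean = 1.227355 - 1 = 0.227355
As percentage: 22.74%

22.74%


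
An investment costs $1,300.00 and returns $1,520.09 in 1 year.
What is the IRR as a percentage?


Formula: IRR = C1/C0 - 1
Substituting: IRR = $1,520.09 / $1,300.00 - 1
Ratio: 1.1693 - 1 = 0.1693
IRR = 16.93%

16.93%


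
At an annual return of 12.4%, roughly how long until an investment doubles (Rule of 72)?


Formula: Years ≈ 72 / r
Substituting: Years ≈ 72 / 12.4
Years ≈ 5.8

5.8 years


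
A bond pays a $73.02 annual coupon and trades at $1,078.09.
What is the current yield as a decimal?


Formula: Current yield = annual coupon / price
Substituting: CY = $73.02 / $1,078.09
CY = 0.067731

0.067731


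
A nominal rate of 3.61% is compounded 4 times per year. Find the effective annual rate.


Formula: EAR = (1 + r/m)^m - 1
Period rate: r/m = 0.0361 / 4 = 0.009025
Compounding: (1 + 0.009025)^4 = 1.036592
EAR = 1.036592 - 1 = 0.036592

0.036592


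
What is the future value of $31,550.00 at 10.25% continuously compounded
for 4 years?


Formula: FV = P * e^(r*t)
Exponent: r*t = 0.1025 * 4 = 0.41
e^(0.41) = 1.506818
FV = $31,550.00 * 1.506818 = $47,540.10

$47,540.10


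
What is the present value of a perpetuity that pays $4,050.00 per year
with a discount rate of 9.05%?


Formula: PV = C / r
Substituting: PV = $4,050.00 / 0.0905
PV = $44,751.38

$44,751.38


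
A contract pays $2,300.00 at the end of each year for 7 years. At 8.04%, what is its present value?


Formula: PV = PMT * (1 - (1+r)^(-n)) / r
Discount factor: (1 + 0.0804)^(-7) = 0.58198
Bracket: 1 - 0.58198 = 0.41802
PV = $2,300.00 * 0.41802 / 0.0804 = $11,958.29

$11,958.29


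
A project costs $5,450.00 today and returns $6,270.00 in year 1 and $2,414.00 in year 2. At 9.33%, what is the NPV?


Formula: NPV = C0 + C1/(1+r) + C2/(1+r)^2
Discount C1: $6,270.00 / (1 + 0.0933) = $5,734.93
Discount C2: $2,414.00 / (1 + 0.0933)^2 = $2,019.57
NPV = -$5,450.00 + $5,734.93 + $2,019.57 = $2,304.50

$2,304.50


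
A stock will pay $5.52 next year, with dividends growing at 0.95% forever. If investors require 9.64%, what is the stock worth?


Formula: P = D1 / (r - g)
Spread: r - g = 0.0964 - 0.0095 = 0.0869
Substituting: P = $5.52 / 0.0869
P = $63.52

$63.52


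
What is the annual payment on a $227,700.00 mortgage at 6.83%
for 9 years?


Formula: PMT = PV * r / (1 - (1+r)^(-n))
Denominator: 1 - (1 + 0.0683)^(-9) = 0.448226
Numerator: $227,700.00 * 0.0683 = 15551.91
PMT = 15551.91 / 0.448226 = $34,696.55

$34,696.55


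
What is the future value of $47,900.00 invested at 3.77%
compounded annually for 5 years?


Formula: FV = P * (1 + r)^n
Substituting: FV = $47,900.00 * (1 + 0.0377)^5
Growth factor: (1.0377)^5 = 1.203259
FV = $47,900.00 * 1.203259 = $57,636.10

$57,636.10


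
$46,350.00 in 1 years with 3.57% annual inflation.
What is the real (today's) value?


Formula: Real value = nominal / (1 + inflation)^years
Price level: (1 + 0.0357)^1 = 1.0357
Real value = $46,350.00 / 1.0357 = $44,752.34

$44,752.34


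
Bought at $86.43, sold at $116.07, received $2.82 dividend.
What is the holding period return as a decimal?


Formula: HPR = (P1 - P0 + D) / P0
Gain: $116.07 - $86.43 + $2.82 = $32.46
HPR = $32.46 / $86.43 = 0.3756

0.3756


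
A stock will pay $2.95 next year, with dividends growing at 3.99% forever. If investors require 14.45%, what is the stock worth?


Formula: P = D1 / (r - g)
Spread: r - g = 0.1445 - 0.0399 = 0.1046
Substituting: P = $2.95 / 0.1046
P = $28.20

$28.20


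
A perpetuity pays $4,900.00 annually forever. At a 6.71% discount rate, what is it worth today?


Formula: PV = C / r
Substituting: PV = $4,900.00 / 0.0671
PV = $73,025.34

$73,025.34


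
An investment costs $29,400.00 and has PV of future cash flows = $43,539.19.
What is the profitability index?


Formula: PI = PV(cash flows) / initial investment
Substituting: PI = $43,539.19 / $29,400.00
PI = 1.4809

1.4809


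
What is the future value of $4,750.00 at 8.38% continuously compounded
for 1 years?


Formula: FV = P * e^(r*t)
Exponent: r*t = 0.0838 * 1 = 0.0838
e^(0.0838) = 1.087411
FV = $4,750.00 * 1.087411 = $5,165.20

$5,165.20


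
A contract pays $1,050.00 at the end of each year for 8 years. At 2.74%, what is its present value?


Formula: PV = PMT * (1 - (1+r)^(-n)) / r
Discount factor: (1 + 0.0274)^(-8) = 0.805533
Bracket: 1 - 0.805533 = 0.194467
PV = $1,050.00 * 0.194467 / 0.0274 = $7,452.19

$7,452.19


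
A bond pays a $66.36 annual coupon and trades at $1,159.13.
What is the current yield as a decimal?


Formula: Current yield = annual coupon / price
Substituting: CY = $66.36 / $1,159.13
CY = 0.05725

0.05725


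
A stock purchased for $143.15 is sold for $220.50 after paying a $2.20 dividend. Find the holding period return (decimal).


Formula: HPR = (P1 - P0 + D) / P0
Gain: $220.50 - $143.15 + $2.20 = $79.55
HPR = $79.55 / $143.15 = 0.5557

0.5557


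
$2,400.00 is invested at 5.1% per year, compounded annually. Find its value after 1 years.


Formula: FV = P * (1 + r)^n
Substituting: FV = $2,400.00 * (1 + 0.051)^1
Growth factor: (1.051)^1 = 1.051
FV = $2,400.00 * 1.051 = $2,522.40

$2,522.40


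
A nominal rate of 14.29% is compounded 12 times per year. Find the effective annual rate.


Formula: EAR = (1 + r/m)^m - 1
Period rate: r/m = 0.1429 / 12 = 0.011908
Compounding: (1 + 0.011908)^12 = 1.152641
EAR = 1.152641 - 1 = 0.152641

0.152641


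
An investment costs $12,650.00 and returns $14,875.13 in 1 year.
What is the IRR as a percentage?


Formula: IRR = C1/C0 - 1
Substituting: IRR = $14,875.13 / $12,650.00 - 1
Ratio: 1.1759 - 1 = 0.1759
IRR = 17.59%

17.59%


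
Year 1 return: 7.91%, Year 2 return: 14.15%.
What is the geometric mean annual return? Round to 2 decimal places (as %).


Formula: Geometric mean = ((1+r1)*(1+r2))^(1/2) - 1
Product: (1 + 0.0791) * (1 + 0.1415) = 1.0791 * 1.1415 = 1.231793
Square root: 1.231793^0.5 = 1.109862
Geometric mean = 1.109862 - 1 = 0.109862
As percentage: 10.99%

10.99%


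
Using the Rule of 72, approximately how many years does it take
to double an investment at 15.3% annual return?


Formula: Years ≈ 72 / r
Substituting: Years ≈ 72 / 15.3
Years ≈ 4.7

4.7 years


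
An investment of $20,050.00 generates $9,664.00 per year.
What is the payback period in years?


Formula: Payback = investment / annual cash flow
Substituting: Payback = $20,050.00 / $9,664.00
Payback = 2.0747 years

2.0747 years


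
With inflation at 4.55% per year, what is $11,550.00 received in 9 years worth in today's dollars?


Formula: Real value = nominal / (1 + inflation)^years
Price level: (1 + 0.0455)^9 = 1.492507
Real value = $11,550.00 / 1.492507 = $7,738.66

$7,738.66


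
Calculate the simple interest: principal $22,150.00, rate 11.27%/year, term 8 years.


Formula: I = P * r * t
Substituting: I = $22,150.00 * 0.1127 * 8
Step: I = $22,150.00 * 0.9016
I = $19,970.44

$19,970.44


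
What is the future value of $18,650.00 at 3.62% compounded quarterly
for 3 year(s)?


Formula: FV = P * (1 + r/m)^(m*t)
Period rate: r/m = 0.0362 / 4 = 0.00905
Total periods: m*t = 4 * 3 = 12
Growth factor: (1 + 0.00905)^12 = 1.114172
FV = $18,650.00 * 1.114172 = $20,779.31

$20,779.31


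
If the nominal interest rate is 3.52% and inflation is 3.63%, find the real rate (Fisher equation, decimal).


Formula: (1 + r_real) = (1 + r_nom) / (1 + inflation)
Substituting: (1 + r_real) = 1.0352 / 1.0363
(1 + r_real) = 0.998939
r_real = 0.998939 - 1 = -0.001061

-0.001061


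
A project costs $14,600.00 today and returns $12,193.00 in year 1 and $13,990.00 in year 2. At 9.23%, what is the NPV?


Formula: NPV = C0 + C1/(1+r) + C2/(1+r)^2
Discount C1: $12,193.00 / (1 + 0.0923) = $11,162.68
Discount C2: $13,990.00 / (1 + 0.0923)^2 = $11,725.57
NPV = -$14,600.00 + $11,162.68 + $11,725.57 = $8,288.25

$8,288.25


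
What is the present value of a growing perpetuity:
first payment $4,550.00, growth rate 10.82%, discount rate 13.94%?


Formula: PV = C / (r - g)
Spread: r - g = 0.1394 - 0.1082 = 0.0312
Substituting: PV = $4,550.00 / 0.0312
PV = $145,833.33

$145,833.33


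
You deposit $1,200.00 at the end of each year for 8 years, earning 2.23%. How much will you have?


Formula: FV = PMT * ((1+r)^n - 1) / r
Growth factor: (1 + 0.0223)^8 = 1.192963
Numerator: 1.192963 - 1 = 0.192963
FV = $1,200.00 * 0.192963 / 0.0223 = $10,383.65

$10,383.65


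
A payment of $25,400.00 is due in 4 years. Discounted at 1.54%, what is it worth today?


Formula: PV = FV / (1 + r)^n
Substituting: PV = $25,400.00 / (1 + 0.0154)^4
Discount factor: (1.0154)^4 = 1.063038
PV = $25,400.00 / 1.063038 = $23,893.79

$23,893.79


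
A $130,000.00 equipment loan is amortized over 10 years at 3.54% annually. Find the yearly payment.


Formula: PMT = PV * r / (1 - (1+r)^(-n))
Denominator: 1 - (1 + 0.0354)^(-10) = 0.293815
Numerator: $130,000.00 * 0.0354 = 4602.0
PMT = 4602.0 / 0.293815 = $15,662.91

$15,662.91


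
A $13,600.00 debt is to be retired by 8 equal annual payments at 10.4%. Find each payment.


Formula: PMT = PV * r / (1 - (1+r)^(-n))
Denominator: 1 - (1 + 0.104)^(-8) = 0.546844
Numerator: $13,600.00 * 0.104 = 1414.4
PMT = 1414.4 / 0.546844 = $2,586.48

$2,586.48


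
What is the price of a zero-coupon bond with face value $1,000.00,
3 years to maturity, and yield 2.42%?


Formula: Price = FV / (1 + r)^n
Substituting: Price = $1,000.00 / (1 + 0.0242)^3
Discount factor: (1.0242)^3 = 1.074371
Price = $1,000.00 / 1.074371 = $930.78

$930.78


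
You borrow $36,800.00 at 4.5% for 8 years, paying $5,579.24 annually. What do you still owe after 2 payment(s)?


Formula: Balance = PV*(1+r)^k - PMT*((1+r)^k - 1)/r
Growth: (1 + 0.045)^2 = 1.092025
Accumulated factor: ((1+r)^k - 1)/r = 2.045
Balance = $36,800.00 * 1.092025 - $5,579.24 * 2.045
Balance = $28,776.97

$28,776.97


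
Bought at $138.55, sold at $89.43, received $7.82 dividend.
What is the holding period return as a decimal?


Formula: HPR = (P1 - P0 + D) / P0
Gain: $89.43 - $138.55 + $7.82 = -$41.30
HPR = -$41.30 / $138.55 = -0.2981

-0.2981


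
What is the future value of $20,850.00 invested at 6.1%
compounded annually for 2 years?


Formula: FV = P * (1 + r)^n
Substituting: FV = $20,850.00 * (1 + 0.061)^2
Growth factor: (1.061)^2 = 1.125721
FV = $20,850.00 * 1.125721 = $23,471.28

$23,471.28


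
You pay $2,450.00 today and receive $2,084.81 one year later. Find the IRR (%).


Formula: IRR = C1/C0 - 1
Substituting: IRR = $2,084.81 / $2,450.00 - 1
Ratio: 0.850943 - 1 = -0.149057
IRR = -14.9057%

-14.9057%


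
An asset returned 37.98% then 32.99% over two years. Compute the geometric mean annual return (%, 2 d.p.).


Formula: Geometric mean = ((1+r1)*(1+r2))^(1/2) - 1
Product: (1 + 0.3798) * (1 + 0.3299) = 1.3798 * 1.3299 = 1.834996
Square root: 1.834996^0.5 = 1.35462
Geometric mean = 1.35462 - 1 = 0.35462
As percentage: 35.46%

35.46%


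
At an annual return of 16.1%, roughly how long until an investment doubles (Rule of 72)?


Formula: Years ≈ 72 / r
Substituting: Years ≈ 72 / 16.1
Years ≈ 4.5

4.5 years


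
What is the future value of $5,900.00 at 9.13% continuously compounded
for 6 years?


Formula: FV = P * e^(r*t)
Exponent: r*t = 0.0913 * 6 = 0.5478
e^(0.5478) = 1.729444
FV = $5,900.00 * 1.729444 = $10,203.72

$10,203.72


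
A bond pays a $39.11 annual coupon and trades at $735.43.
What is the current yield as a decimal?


Formula: Current yield = annual coupon / price
Substituting: CY = $39.11 / $735.43
CY = 0.05318

0.05318


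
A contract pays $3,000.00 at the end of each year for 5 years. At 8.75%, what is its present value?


Formula: PV = PMT * (1 - (1+r)^(-n)) / r
Discount factor: (1 + 0.0875)^(-5) = 0.657436
Bracket: 1 - 0.657436 = 0.342564
PV = $3,000.00 * 0.342564 / 0.0875 = $11,745.04

$11,745.04


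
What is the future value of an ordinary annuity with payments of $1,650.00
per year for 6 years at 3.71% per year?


Formula: FV = PMT * ((1+r)^n - 1) / r
Growth factor: (1 + 0.0371)^6 = 1.244296
Numerator: 1.244296 - 1 = 0.244296
FV = $1,650.00 * 0.244296 / 0.0371 = $10,864.93

$10,864.93


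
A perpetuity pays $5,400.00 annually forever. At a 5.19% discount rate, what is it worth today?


Formula: PV = C / r
Substituting: PV = $5,400.00 / 0.0519
PV = $104,046.24

$104,046.24


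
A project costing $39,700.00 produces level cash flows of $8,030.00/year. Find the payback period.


Formula: Payback = investment / annual cash flow
Substituting: Payback = $39,700.00 / $8,030.00
Payback = 4.944 years

4.944 years


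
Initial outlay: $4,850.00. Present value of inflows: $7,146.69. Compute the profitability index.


Formula: PI = PV(cash flows) / initial investment
Substituting: PI = $7,146.69 / $4,850.00
PI = 1.4735

1.4735


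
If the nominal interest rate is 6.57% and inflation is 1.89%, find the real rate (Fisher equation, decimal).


Formula: (1 + r_real) = (1 + r_nom) / (1 + inflation)
Substituting: (1 + r_real) = 1.0657 / 1.0189
(1 + r_real) = 1.045932
r_real = 1.045932 - 1 = 0.045932

0.045932


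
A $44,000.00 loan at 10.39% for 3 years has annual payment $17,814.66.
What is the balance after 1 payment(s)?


Formula: Balance = PV*(1+r)^k - PMT*((1+r)^k - 1)/r
Growth: (1 + 0.1039)^1 = 1.1039
Accumulated factor: ((1+r)^k - 1)/r = 1.0
Balance = $44,000.00 * 1.1039 - $17,814.66 * 1.0
Balance = $30,756.94

$30,756.94


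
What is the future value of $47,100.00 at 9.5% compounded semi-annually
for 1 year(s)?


Formula: FV = P * (1 + r/m)^(m*t)
Period rate: r/m = 0.095 / 2 = 0.0475
Total periods: m*t = 2 * 1 = 2
Growth factor: (1 + 0.0475)^2 = 1.097256
FV = $47,100.00 * 1.097256 = $51,680.77

$51,680.77


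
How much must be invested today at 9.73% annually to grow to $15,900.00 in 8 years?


Formula: PV = FV / (1 + r)^n
Substituting: PV = $15,900.00 / (1 + 0.0973)^8
Discount factor: (1.0973)^8 = 2.101856
PV = $15,900.00 / 2.101856 = $7,564.74

$7,564.74


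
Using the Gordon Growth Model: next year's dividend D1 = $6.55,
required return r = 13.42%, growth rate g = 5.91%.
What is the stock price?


Formula: P = D1 / (r - g)
Spread: r - g = 0.1342 - 0.0591 = 0.0751
Substituting: P = $6.55 / 0.0751
P = $87.22

$87.22


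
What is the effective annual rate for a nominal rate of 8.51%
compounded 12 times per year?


Formula: EAR = (1 + r/m)^m - 1
Period rate: r/m = 0.0851 / 12 = 0.007092
Compounding: (1 + 0.007092)^12 = 1.088499
EAR = 1.088499 - 1 = 0.088499

0.088499


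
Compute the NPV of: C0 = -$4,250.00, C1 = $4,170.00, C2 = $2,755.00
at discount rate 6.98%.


Formula: NPV = C0 + C1/(1+r) + C2/(1+r)^2
Discount C1: $4,170.00 / (1 + 0.0698) = $3,897.92
Discount C2: $2,755.00 / (1 + 0.0698)^2 = $2,407.22
NPV = -$4,250.00 + $3,897.92 + $2,407.22 = $2,055.15

$2,055.15


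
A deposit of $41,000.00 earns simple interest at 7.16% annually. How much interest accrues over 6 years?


Formula: I = P * r * t
Substituting: I = $41,000.00 * 0.0716 * 6
Step: I = $41,000.00 * 0.4296
I = $17,613.60

$17,613.60


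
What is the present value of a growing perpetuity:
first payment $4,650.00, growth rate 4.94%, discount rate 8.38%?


Formula: PV = C / (r - g)
Spread: r - g = 0.0838 - 0.0494 = 0.0344
Substituting: PV = $4,650.00 / 0.0344
PV = $135,174.42

$135,174.42


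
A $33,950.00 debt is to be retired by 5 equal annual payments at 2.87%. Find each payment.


Formula: PMT = PV * r / (1 - (1+r)^(-n))
Denominator: 1 - (1 + 0.0287)^(-5) = 0.131927
Numerator: $33,950.00 * 0.0287 = 974.365
PMT = 974.365 / 0.131927 = $7,385.64

$7,385.64


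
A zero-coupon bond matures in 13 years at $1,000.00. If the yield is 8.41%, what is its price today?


Formula: Price = FV / (1 + r)^n
Substituting: Price = $1,000.00 / (1 + 0.0841)^13
Discount factor: (1.0841)^13 = 2.856942
Price = $1,000.00 / 2.856942 = $350.02

$350.02


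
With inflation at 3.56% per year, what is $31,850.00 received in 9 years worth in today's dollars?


Formula: Real value = nominal / (1 + inflation)^years
Price level: (1 + 0.0356)^9 = 1.370025
Real value = $31,850.00 / 1.370025 = $23,247.76

$23,247.76


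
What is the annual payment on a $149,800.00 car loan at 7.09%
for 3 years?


Formula: PMT = PV * r / (1 - (1+r)^(-n))
Denominator: 1 - (1 + 0.0709)^(-3) = 0.185758
Numerator: $149,800.00 * 0.0709 = 10620.82
PMT = 10620.82 / 0.185758 = $57,175.42

$57,175.42


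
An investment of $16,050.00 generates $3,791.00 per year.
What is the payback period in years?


Formula: Payback = investment / annual cash flow
Substituting: Payback = $16,050.00 / $3,791.00
Payback = 4.2337 years

4.2337 years


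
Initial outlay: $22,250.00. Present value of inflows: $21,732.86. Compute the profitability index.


Formula: PI = PV(cash flows) / initial investment
Substituting: PI = $21,732.86 / $22,250.00
PI = 0.9768

0.9768


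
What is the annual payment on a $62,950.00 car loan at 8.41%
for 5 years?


Formula: PMT = PV * r / (1 - (1+r)^(-n))
Denominator: 1 - (1 + 0.0841)^(-5) = 0.332189
Numerator: $62,950.00 * 0.0841 = 5294.095
PMT = 5294.095 / 0.332189 = $15,936.98

$15,936.98


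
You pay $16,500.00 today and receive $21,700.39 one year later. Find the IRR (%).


Formula: IRR = C1/C0 - 1
Substituting: IRR = $21,700.39 / $16,500.00 - 1
Ratio: 1.315175 - 1 = 0.315175
IRR = 31.5175%

31.5175%


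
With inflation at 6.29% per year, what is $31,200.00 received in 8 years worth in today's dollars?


Formula: Real value = nominal / (1 + inflation)^years
Price level: (1 + 0.0629)^8 = 1.629068
Real value = $31,200.00 / 1.629068 = $19,152.05

$19,152.05


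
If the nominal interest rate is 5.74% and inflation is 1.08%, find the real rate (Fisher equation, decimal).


Formula: (1 + r_real) = (1 + r_nom) / (1 + inflation)
Substituting: (1 + r_real) = 1.0574 / 1.0108
(1 + r_real) = 1.046102
r_real = 1.046102 - 1 = 0.046102

0.046102


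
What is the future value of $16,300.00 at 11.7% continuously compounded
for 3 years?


Formula: FV = P * e^(r*t)
Exponent: r*t = 0.117 * 3 = 0.351
e^(0.351) = 1.420487
FV = $16,300.00 * 1.420487 = $23,153.94

$23,153.94


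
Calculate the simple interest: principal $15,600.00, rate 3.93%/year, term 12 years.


Formula: I = P * r * t
Substituting: I = $15,600.00 * 0.0393 * 12
Step: I = $15,600.00 * 0.4716
I = $7,356.96

$7,356.96


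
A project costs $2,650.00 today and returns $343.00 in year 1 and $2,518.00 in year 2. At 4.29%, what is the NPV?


Formula: NPV = C0 + C1/(1+r) + C2/(1+r)^2
Discount C1: $343.00 / (1 + 0.0429) = $328.89
Discount C2: $2,518.00 / (1 + 0.0429)^2 = $2,315.10
NPV = -$2,650.00 + $328.89 + $2,315.10 = -$6.01

-$6.01


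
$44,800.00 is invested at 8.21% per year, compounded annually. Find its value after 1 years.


Formula: FV = P * (1 + r)^n
Substituting: FV = $44,800.00 * (1 + 0.0821)^1
Growth factor: (1.0821)^1 = 1.0821
FV = $44,800.00 * 1.0821 = $48,478.08

$48,478.08


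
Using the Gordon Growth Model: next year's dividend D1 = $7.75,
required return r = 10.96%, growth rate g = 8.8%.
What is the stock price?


Formula: P = D1 / (r - g)
Spread: r - g = 0.1096 - 0.088 = 0.0216
Substituting: P = $7.75 / 0.0216
P = $358.80

$358.80


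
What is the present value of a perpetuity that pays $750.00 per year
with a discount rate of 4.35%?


Formula: PV = C / r
Substituting: PV = $750.00 / 0.0435
PV = $17,241.38

$17,241.38


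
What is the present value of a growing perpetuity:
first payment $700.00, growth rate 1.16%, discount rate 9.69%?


Formula: PV = C / (r - g)
Spread: r - g = 0.0969 - 0.0116 = 0.0853
Substituting: PV = $700.00 / 0.0853
PV = $8,206.33

$8,206.33


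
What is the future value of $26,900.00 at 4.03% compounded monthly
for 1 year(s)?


Formula: FV = P * (1 + r/m)^(m*t)
Period rate: r/m = 0.0403 / 12 = 0.003358
Total periods: m*t = 12 * 1 = 12
Growth factor: (1 + 0.003358)^12 = 1.041053
FV = $26,900.00 * 1.041053 = $28,004.32

$28,004.32


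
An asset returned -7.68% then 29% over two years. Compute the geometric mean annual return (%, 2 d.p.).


Formula: Geometric mean = ((1+r1)*(1+r2))^(1/2) - 1
Product: (1 + -0.0768) * (1 + 0.29) = 0.9232 * 1.29 = 1.190928
Square root: 1.190928^0.5 = 1.091296
Geometric mean = 1.091296 - 1 = 0.091296
As percentage: 9.13%

9.13%


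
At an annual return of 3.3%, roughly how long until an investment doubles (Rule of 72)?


Formula: Years ≈ 72 / r
Substituting: Years ≈ 72 / 3.3
Years ≈ 21.8

21.8 years


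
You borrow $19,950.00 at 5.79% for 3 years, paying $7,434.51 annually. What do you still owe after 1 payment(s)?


Formula: Balance = PV*(1+r)^k - PMT*((1+r)^k - 1)/r
Growth: (1 + 0.0579)^1 = 1.0579
Accumulated factor: ((1+r)^k - 1)/r = 1.0
Balance = $19,950.00 * 1.0579 - $7,434.51 * 1.0
Balance = $13,670.60

$13,670.60


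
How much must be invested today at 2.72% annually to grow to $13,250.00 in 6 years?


Formula: PV = FV / (1 + r)^n
Substituting: PV = $13,250.00 / (1 + 0.0272)^6
Discount factor: (1.0272)^6 = 1.174708
PV = $13,250.00 / 1.174708 = $11,279.40

$11,279.40


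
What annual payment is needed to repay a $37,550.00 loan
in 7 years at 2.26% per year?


Formula: PMT = PV * r / (1 - (1+r)^(-n))
Denominator: 1 - (1 + 0.0226)^(-7) = 0.144816
Numerator: $37,550.00 * 0.0226 = 848.63
PMT = 848.63 / 0.144816 = $5,860.05

$5,860.05


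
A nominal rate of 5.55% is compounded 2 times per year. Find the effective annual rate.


Formula: EAR = (1 + r/m)^m - 1
Period rate: r/m = 0.0555 / 2 = 0.02775
Compounding: (1 + 0.02775)^2 = 1.05627
EAR = 1.05627 - 1 = 0.05627

0.05627


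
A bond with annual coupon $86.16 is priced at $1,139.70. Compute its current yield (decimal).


Formula: Current yield = annual coupon / price
Substituting: CY = $86.16 / $1,139.70
CY = 0.075599

0.075599


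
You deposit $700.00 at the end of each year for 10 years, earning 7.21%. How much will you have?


Formula: FV = PMT * ((1+r)^n - 1) / r
Growth factor: (1 + 0.0721)^10 = 2.006102
Numerator: 2.006102 - 1 = 1.006102
FV = $700.00 * 1.006102 / 0.0721 = $9,767.98

$9,767.98


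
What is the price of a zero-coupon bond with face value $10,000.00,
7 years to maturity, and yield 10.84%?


Formula: Price = FV / (1 + r)^n
Substituting: Price = $10,000.00 / (1 + 0.1084)^7
Discount factor: (1.1084)^7 = 2.055302
Price = $10,000.00 / 2.055302 = $4,865.47

$4,865.47


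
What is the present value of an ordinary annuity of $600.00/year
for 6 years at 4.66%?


Formula: PV = PMT * (1 - (1+r)^(-n)) / r
Discount factor: (1 + 0.0466)^(-6) = 0.760879
Bracket: 1 - 0.760879 = 0.239121
PV = $600.00 * 0.239121 / 0.0466 = $3,078.81

$3,078.81


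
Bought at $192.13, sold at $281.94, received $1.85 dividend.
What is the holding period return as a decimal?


Formula: HPR = (P1 - P0 + D) / P0
Gain: $281.94 - $192.13 + $1.85 = $91.66
HPR = $91.66 / $192.13 = 0.4771

0.4771


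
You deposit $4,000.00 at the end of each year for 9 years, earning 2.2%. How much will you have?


Formula: FV = PMT * ((1+r)^n - 1) / r
Growth factor: (1 + 0.022)^9 = 1.216349
Numerator: 1.216349 - 1 = 0.216349
FV = $4,000.00 * 0.216349 / 0.022 = $39,336.11

$39,336.11
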